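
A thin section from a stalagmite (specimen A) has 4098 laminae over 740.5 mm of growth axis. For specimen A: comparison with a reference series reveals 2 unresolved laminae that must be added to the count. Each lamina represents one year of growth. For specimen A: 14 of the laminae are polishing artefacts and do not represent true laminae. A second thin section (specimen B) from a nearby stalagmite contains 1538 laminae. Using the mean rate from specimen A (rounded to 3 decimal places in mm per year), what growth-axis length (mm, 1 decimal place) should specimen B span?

278.4 mm

Specimen A: correcting the raw count gives 4098 − 14 + 2 = 4086 true laminae.
A: Mean rate = 740.5 mm / 4086 years ≈ 0.181 mm/year.
B's length ≈ 0.181 × 1538 = 278.4 mm.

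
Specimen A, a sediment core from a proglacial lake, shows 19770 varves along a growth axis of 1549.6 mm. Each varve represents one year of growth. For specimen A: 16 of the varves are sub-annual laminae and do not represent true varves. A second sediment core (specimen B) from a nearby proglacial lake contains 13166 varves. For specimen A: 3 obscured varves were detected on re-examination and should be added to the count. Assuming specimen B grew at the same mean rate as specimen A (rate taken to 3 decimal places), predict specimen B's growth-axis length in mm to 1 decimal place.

1026.9 mm

Specimen A: correcting the raw count gives 19770 − 16 + 3 = 19757 true varves.
A: 1549.6 mm over 19757 years gives 1549.6 / 19757 ≈ 0.078 mm/yr.
Length of B = 0.078 × 13166 = 1026.9 mm.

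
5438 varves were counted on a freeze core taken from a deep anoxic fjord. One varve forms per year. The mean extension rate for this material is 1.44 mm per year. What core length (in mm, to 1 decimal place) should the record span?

The record spans 5438 years at 1.44 mm per year.
Predicted length = 1.44 mm/year × 5438 years = 7830.7 mm.

7830.7 mm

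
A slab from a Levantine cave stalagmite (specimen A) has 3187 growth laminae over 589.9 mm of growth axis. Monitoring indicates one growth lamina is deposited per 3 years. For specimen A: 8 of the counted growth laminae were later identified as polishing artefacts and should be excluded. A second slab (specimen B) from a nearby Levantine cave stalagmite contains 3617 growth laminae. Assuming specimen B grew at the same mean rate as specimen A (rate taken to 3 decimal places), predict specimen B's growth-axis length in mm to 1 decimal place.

Specimen A: adjusted count: 3187 − 8 = 3179 growth laminae.
Specimen A: multiplying by 3 years per growth lamina: 3179 × 3 = 9537 years.
A: Mean rate = 589.9 mm / 9537 years ≈ 0.062 mm per year.
Specimen B: multiplying by 3 years per growth lamina: 3617 × 3 = 10851 years. Length of B = 0.062 × 10851 = 672.8 mm.

672.8 mm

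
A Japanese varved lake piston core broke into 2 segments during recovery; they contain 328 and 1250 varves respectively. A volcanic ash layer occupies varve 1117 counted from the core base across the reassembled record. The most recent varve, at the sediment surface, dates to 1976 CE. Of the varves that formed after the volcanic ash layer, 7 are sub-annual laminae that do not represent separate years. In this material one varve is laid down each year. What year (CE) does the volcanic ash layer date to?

1522 CE

Total varves = 328 + 1250 = 1578.
1578 − 1117 = 461 varves lie beyond the volcanic ash layer toward the sediment surface.
Removing the 7 false varves leaves 461 − 7 = 454 true varves beyond the volcanic ash layer.
1976 − 454 = 1522 CE.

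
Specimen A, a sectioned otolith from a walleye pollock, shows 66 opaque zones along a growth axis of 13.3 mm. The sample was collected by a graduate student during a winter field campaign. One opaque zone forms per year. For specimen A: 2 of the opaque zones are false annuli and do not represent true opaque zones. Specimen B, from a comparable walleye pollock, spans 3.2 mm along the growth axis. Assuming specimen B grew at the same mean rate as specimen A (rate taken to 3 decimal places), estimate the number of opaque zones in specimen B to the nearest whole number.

Specimen A: adjusted count: 66 − 2 = 64 opaque zones.
A: 13.3 mm over 64 years gives 13.3 / 64 ≈ 0.208 mm per year.
B spans 3.2 / 0.208 = 15.38 years ≈ 15 opaque zones.

15 opaque zones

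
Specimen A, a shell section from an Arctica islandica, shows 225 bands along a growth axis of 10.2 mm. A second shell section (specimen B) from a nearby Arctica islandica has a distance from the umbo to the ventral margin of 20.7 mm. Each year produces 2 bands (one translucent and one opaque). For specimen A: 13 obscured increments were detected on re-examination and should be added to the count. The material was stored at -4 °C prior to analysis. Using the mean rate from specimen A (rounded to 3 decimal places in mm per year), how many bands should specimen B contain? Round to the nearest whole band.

481 bands

Specimen A: adjusted count: 225 + 13 = 238 bands.
Specimen A: 238 bands at 2 per year is 238 / 2 = 119 years.
A: Mean rate = 10.2 mm / 119 years ≈ 0.086 mm per year.
Specimen B: 20.7 mm / 0.086 mm per year = 240.70 years; at 2 bands per year that is 240.70 × 2 ≈ 481 bands.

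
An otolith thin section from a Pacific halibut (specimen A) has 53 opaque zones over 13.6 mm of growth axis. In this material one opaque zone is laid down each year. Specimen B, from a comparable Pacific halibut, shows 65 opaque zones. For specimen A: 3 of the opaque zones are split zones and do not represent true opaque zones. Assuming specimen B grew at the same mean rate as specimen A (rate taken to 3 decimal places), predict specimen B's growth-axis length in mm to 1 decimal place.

Specimen A: true opaque zone count = 53 − 3 = 50.
A: 13.6 mm over 50 years gives 13.6 / 50 ≈ 0.272 mm/yr.
For B, 0.272 mm/year × 65 years = 17.7 mm.

17.7 mm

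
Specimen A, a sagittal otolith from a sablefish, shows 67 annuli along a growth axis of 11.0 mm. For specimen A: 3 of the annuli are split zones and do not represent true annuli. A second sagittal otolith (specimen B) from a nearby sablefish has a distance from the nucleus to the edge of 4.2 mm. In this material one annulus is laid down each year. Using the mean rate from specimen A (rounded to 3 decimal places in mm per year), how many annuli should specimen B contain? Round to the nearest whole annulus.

Specimen A: adjusted count: 67 − 3 = 64 annuli.
A: 11.0 mm over 64 years gives 11.0 / 64 ≈ 0.172 mm/year.
B spans 4.2 / 0.172 = 24.42 years ≈ 24 annuli.

24 annuli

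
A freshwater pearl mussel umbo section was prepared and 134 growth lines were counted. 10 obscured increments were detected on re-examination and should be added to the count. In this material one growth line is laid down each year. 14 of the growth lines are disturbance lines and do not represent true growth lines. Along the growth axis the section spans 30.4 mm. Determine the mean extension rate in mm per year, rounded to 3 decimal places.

0.234 mm per year

Adjusted count: 134 − 14 + 10 = 130 growth lines.
Mean rate = 30.4 mm / 130 years ≈ 0.234 mm per year.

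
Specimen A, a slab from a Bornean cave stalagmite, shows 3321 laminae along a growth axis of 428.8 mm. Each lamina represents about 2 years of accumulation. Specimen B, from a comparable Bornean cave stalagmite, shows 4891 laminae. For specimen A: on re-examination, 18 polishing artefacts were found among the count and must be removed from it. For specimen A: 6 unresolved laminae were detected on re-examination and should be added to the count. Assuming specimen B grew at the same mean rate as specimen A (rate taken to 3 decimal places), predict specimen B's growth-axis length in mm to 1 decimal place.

635.8 mm

Specimen A: adjusted count: 3321 − 18 + 6 = 3309 laminae.
Specimen A: 3309 laminae at 2 years each span 3309 × 2 = 6618 years.
A: Mean rate = 428.8 mm / 6618 years ≈ 0.065 mm/year.
Specimen B: 4891 laminae at 2 years each span 4891 × 2 = 9782 years. B's length ≈ 0.065 × 9782 = 635.8 mm.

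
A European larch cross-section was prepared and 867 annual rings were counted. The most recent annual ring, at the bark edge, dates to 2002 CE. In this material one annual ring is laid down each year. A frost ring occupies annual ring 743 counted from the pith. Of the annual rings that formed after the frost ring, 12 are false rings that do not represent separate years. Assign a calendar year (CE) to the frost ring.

867 − 743 = 124 annual rings lie beyond the frost ring toward the bark edge.
124 − 12 false = 112 true annual rings after the frost ring.
Counting back 112 years from 2002 CE places the frost ring in 2002 − 112 = 1890 CE.

1890 CE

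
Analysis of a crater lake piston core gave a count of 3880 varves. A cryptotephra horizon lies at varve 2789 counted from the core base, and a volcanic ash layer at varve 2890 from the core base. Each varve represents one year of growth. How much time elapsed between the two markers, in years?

101 years

The two markers are separated by 2890 − 2789 = 101 varves.
At one varve per year, 101 years elapsed between them.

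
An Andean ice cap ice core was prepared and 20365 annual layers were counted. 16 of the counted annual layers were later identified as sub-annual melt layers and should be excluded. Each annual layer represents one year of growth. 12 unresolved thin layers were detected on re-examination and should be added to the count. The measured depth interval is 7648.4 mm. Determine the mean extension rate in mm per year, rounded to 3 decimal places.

0.376 mm per year

After corrections the count is 20365 − 16 + 12 = 20361 annual layers.
Mean rate = 7648.4 mm / 20361 years ≈ 0.376 mm per year.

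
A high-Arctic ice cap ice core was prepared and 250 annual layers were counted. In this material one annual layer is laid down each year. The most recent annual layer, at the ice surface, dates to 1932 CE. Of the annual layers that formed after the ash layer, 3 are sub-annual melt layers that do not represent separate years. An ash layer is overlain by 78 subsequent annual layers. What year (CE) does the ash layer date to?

1857 CE

78 annual layers post-date the ash layer.
Excluding 3 false annual layers: 78 − 3 = 75.
1932 − 75 = 1857 CE.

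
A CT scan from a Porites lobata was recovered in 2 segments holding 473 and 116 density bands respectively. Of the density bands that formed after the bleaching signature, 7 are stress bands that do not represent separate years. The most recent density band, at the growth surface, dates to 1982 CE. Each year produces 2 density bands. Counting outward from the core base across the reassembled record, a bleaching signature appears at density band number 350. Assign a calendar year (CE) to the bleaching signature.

1866 CE

Total density bands = 473 + 116 = 589.
589 − 350 = 239 density bands lie beyond the bleaching signature toward the growth surface.
Removing the 7 false density bands leaves 239 − 7 = 232 true density bands beyond the bleaching signature.
232 density bands at 2 per year is 232 / 2 = 116 years.
The density band at the growth surface is 1982 CE, so the bleaching signature dates to 1982 − 116 = 1866 CE.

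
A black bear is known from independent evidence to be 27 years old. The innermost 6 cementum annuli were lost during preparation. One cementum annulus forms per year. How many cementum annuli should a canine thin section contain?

21 cementum annuli

At one cementum annulus per year, 27 years correspond to 27 cementum annuli.
Subtracting the 6 cementum annuli not captured gives 27 − 6 = 21 cementum annuli in the record.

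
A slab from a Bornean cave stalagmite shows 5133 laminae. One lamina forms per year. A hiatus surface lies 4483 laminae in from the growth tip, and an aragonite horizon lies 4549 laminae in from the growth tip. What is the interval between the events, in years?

66 years

Separation: 4549 − 4483 = 66 laminae.
One lamina per year makes the interval 66 years.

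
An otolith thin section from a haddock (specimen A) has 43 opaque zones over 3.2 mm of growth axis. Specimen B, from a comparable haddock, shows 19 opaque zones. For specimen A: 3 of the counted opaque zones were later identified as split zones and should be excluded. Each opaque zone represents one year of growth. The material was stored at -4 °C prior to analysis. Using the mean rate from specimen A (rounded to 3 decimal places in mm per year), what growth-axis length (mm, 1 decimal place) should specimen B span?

1.5 mm

Specimen A: after corrections the count is 43 − 3 = 40 opaque zones.
A: Mean rate = 3.2 mm / 40 years ≈ 0.080 mm/yr.
B's length ≈ 0.080 × 19 = 1.5 mm.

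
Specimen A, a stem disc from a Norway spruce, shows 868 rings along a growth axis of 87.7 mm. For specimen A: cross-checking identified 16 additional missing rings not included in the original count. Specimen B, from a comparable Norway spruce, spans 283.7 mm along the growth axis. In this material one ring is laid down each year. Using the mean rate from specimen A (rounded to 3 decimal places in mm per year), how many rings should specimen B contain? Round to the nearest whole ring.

Specimen A: after corrections the count is 868 + 16 = 884 rings.
A: 87.7 mm over 884 years gives 87.7 / 884 ≈ 0.099 mm per year.
B spans 283.7 / 0.099 = 2865.66 years ≈ 2866 rings.

2866 rings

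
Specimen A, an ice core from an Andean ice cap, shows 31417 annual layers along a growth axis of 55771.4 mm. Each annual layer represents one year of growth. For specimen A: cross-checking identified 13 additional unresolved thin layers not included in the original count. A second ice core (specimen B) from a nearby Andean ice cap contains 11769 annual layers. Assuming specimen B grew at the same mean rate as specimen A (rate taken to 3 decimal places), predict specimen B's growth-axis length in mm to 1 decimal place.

20878.2 mm

Specimen A: true annual layer count = 31417 + 13 = 31430.
A: Extension rate ≈ 55771.4 / 31430 = 1.774 mm/year.
Length of B = 1.774 × 11769 = 20878.2 mm.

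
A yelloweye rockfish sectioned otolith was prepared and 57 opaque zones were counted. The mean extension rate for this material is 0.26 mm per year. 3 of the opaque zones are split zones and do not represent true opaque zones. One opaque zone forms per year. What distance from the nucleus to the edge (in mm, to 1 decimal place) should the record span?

14.0 mm

After corrections the count is 57 − 3 = 54 opaque zones.
54 years at 0.26 mm/year gives 0.26 × 54 = 14.0 mm.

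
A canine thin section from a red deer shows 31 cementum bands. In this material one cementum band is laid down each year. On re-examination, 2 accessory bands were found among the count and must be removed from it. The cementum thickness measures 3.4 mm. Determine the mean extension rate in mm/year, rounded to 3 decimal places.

0.117 mm/year

True cementum band count = 31 − 2 = 29.
3.4 mm over 29 years gives 3.4 / 29 ≈ 0.117 mm/year.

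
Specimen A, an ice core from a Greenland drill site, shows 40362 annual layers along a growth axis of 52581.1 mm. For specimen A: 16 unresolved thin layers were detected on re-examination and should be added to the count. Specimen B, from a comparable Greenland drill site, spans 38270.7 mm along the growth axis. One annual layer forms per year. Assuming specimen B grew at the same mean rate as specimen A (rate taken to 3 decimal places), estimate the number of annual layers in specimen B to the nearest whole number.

Specimen A: after corrections the count is 40362 + 16 = 40378 annual layers.
A: Extension rate ≈ 52581.1 / 40378 = 1.302 mm/year.
For B, 38270.7 / 1.302 = 29393.78 years ≈ 29394 annual layers.

29394 annual layers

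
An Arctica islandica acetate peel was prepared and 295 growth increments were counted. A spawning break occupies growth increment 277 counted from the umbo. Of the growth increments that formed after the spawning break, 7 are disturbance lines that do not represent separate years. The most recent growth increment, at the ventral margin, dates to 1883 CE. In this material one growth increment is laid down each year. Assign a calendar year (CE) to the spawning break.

1872 CE

Between growth increment 277 and the ventral margin there are 295 − 277 = 18 growth increments.
Removing the 7 false growth increments leaves 18 − 7 = 11 true growth increments beyond the spawning break.
The growth increment at the ventral margin is 1883 CE, so the spawning break dates to 1883 − 11 = 1872 CE.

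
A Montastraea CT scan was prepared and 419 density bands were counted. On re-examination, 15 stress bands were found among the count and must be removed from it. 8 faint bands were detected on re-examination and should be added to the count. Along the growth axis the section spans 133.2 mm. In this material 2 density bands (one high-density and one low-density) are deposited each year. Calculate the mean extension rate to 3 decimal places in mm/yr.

Adjusted count: 419 − 15 + 8 = 412 density bands.
With 2 density bands per year, 412 / 2 = 206 years.
Extension rate ≈ 133.2 / 206 = 0.647 mm/yr.

0.647 mm/yr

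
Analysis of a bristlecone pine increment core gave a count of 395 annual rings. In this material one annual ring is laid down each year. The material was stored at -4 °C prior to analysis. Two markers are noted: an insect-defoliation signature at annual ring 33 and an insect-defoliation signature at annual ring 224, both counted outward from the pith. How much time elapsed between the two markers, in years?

Separation: 224 − 33 = 191 annual rings.
One annual ring per year makes the interval 191 years.

191 years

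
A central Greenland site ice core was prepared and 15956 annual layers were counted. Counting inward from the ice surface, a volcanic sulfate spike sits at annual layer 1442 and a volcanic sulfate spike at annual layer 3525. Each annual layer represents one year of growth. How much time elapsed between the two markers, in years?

2083 yr

The two markers are separated by 3525 − 1442 = 2083 annual layers.
At one annual layer per year, 2083 years elapsed between them.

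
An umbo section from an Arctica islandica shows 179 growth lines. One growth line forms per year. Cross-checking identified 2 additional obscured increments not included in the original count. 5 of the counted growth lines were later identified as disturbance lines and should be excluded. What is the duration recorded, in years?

True growth line count = 179 − 5 + 2 = 176.
One growth line per year makes the duration 176 years.

176 years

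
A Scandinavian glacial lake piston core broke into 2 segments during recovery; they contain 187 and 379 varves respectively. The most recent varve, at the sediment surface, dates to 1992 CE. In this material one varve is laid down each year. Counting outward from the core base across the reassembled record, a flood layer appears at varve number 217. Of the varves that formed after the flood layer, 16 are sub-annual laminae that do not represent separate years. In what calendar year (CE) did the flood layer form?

1659 CE

Total varves = 187 + 379 = 566.
The flood layer sits at varve 217 from the core base, so 566 − 217 = 349 varves formed after it.
349 − 16 false = 333 true varves after the flood layer.
1992 − 333 = 1659 CE.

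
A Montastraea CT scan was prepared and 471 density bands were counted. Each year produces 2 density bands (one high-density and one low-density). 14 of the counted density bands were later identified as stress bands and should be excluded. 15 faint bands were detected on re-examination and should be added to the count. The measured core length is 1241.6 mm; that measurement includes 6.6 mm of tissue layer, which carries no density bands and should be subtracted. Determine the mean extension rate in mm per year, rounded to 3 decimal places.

5.233 mm per year

True density band count = 471 − 14 + 15 = 472.
Dividing by 2 density bands per year: 472 / 2 = 236 years.
The growth record spans 1241.6 − 6.6 = 1235.0 mm.
1235.0 mm over 236 years gives 1235.0 / 236 ≈ 5.233 mm per year.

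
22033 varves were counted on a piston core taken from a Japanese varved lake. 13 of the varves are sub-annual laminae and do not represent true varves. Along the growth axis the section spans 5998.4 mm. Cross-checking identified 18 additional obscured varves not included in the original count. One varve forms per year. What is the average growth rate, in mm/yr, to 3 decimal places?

Adjusted count: 22033 − 13 + 18 = 22038 varves.
Extension rate ≈ 5998.4 / 22038 = 0.272 mm/yr.

0.272 mm/yr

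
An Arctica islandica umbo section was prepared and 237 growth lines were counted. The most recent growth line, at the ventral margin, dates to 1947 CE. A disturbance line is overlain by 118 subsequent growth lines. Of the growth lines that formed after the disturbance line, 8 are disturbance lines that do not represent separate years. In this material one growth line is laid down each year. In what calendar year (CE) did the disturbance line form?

1837 CE

There are 118 growth lines younger than the disturbance line.
118 − 8 false = 110 true growth lines after the disturbance line.
Counting back 110 years from 1947 CE places the disturbance line in 1947 − 110 = 1837 CE.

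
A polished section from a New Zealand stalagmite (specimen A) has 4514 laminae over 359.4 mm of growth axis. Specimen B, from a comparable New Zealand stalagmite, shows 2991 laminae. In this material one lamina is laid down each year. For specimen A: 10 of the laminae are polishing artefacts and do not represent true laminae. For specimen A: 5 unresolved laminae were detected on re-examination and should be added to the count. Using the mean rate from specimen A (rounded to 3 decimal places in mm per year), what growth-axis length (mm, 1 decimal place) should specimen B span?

Specimen A: adjusted count: 4514 − 10 + 5 = 4509 laminae.
A: 359.4 mm over 4509 years gives 359.4 / 4509 ≈ 0.080 mm/year.
Length of B = 0.080 × 2991 = 239.3 mm.

239.3 mm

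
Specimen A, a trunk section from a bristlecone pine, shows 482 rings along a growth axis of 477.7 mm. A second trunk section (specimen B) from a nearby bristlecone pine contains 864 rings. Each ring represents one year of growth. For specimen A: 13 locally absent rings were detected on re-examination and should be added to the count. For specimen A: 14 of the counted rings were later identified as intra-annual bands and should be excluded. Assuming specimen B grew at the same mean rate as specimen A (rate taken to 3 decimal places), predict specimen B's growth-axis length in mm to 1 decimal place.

858.0 mm

Specimen A: correcting the raw count gives 482 − 14 + 13 = 481 true rings.
A: 477.7 mm over 481 years gives 477.7 / 481 ≈ 0.993 mm per year.
For B, 0.993 mm/year × 864 years = 858.0 mm.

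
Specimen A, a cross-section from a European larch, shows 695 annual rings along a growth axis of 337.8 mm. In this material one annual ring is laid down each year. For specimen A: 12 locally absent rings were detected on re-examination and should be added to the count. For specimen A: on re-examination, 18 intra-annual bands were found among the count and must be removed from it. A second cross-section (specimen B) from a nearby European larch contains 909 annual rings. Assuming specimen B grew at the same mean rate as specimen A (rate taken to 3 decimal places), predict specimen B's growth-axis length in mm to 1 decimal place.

445.4 mm

Specimen A: true annual ring count = 695 − 18 + 12 = 689.
A: 337.8 mm over 689 years gives 337.8 / 689 ≈ 0.490 mm per year.
For B, 0.490 mm/year × 909 years = 445.4 mm.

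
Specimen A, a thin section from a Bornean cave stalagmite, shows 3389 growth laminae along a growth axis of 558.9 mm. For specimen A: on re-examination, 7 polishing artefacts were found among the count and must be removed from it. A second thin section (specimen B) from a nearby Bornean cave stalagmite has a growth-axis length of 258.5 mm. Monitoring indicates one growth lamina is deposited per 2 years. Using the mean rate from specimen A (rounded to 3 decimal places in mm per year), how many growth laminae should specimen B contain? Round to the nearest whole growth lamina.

1557 growth laminae

Specimen A: true growth lamina count = 3389 − 7 = 3382.
Specimen A: 3382 growth laminae at 2 years each span 3382 × 2 = 6764 years.
A: 558.9 mm over 6764 years gives 558.9 / 6764 ≈ 0.083 mm/year.
Specimen B: 258.5 mm / 0.083 mm per year = 3114.46 years; at 2 years per growth lamina that is 3114.46 / 2 ≈ 1557 growth laminae.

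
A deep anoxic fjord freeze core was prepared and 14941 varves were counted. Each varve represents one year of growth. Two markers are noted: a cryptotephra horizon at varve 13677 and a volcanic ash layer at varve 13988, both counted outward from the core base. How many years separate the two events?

Separation: 13988 − 13677 = 311 varves.
One varve per year makes the interval 311 years.

311 yr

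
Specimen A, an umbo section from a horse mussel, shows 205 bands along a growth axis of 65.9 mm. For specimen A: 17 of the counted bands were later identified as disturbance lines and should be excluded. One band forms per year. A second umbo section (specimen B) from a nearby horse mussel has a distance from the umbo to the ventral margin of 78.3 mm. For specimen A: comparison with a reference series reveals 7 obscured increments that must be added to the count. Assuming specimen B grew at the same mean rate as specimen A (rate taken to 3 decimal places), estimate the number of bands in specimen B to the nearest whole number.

232 bands

Specimen A: true band count = 205 − 17 + 7 = 195.
A: Extension rate ≈ 65.9 / 195 = 0.338 mm/year.
Specimen B: 78.3 mm / 0.338 mm per year = 231.66 years ≈ 232 bands.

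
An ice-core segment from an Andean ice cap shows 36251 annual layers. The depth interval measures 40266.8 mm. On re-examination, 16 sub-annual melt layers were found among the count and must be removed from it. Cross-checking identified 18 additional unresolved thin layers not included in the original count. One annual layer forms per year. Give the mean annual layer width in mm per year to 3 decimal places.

True annual layer count = 36251 − 16 + 18 = 36253.
Mean rate = 40266.8 mm / 36253 years ≈ 1.111 mm per year.

1.111 mm per year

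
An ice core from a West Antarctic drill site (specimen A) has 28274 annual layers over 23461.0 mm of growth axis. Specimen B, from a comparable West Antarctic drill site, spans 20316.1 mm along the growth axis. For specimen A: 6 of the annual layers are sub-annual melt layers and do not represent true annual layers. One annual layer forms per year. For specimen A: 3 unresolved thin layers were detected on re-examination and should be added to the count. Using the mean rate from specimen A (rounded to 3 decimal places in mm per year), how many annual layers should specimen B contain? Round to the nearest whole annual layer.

Specimen A: correcting the raw count gives 28274 − 6 + 3 = 28271 true annual layers.
A: 23461.0 mm over 28271 years gives 23461.0 / 28271 ≈ 0.830 mm/yr.
B spans 20316.1 / 0.830 = 24477.23 years ≈ 24477 annual layers.

24477 annual layers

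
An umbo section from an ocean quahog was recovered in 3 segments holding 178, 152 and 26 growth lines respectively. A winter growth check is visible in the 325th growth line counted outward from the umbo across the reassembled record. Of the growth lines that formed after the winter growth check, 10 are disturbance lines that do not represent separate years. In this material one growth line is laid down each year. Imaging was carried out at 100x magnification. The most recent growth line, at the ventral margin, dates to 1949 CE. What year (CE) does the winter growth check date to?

1928 CE

Total growth lines = 178 + 152 + 26 = 356.
356 − 325 = 31 growth lines lie beyond the winter growth check toward the ventral margin.
Excluding 10 false growth lines: 31 − 10 = 21.
Counting back 21 years from 1949 CE places the winter growth check in 1949 − 21 = 1928 CE.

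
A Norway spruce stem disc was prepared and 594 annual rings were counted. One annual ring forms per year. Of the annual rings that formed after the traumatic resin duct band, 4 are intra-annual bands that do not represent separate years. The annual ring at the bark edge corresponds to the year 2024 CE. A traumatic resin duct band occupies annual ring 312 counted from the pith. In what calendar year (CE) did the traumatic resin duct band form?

1746 CE

Between annual ring 312 and the bark edge there are 594 − 312 = 282 annual rings.
Excluding 4 false annual rings: 282 − 4 = 278.
The annual ring at the bark edge is 2024 CE, so the traumatic resin duct band dates to 2024 − 278 = 1746 CE.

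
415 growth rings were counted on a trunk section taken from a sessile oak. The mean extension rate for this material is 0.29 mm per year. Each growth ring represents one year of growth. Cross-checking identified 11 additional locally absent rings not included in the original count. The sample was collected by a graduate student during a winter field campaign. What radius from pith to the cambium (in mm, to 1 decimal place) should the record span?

123.5 mm

After corrections the count is 415 + 11 = 426 growth rings.
426 years at 0.29 mm/year gives 0.29 × 426 = 123.5 mm.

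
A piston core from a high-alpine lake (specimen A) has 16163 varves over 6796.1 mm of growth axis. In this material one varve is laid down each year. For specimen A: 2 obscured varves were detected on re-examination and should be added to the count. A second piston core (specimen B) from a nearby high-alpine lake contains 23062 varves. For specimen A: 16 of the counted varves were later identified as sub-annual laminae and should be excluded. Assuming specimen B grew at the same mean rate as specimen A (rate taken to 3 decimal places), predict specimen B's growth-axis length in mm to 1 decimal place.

9709.1 mm

Specimen A: correcting the raw count gives 16163 − 16 + 2 = 16149 true varves.
A: 6796.1 mm over 16149 years gives 6796.1 / 16149 ≈ 0.421 mm/yr.
For B, 0.421 mm/year × 23062 years = 9709.1 mm.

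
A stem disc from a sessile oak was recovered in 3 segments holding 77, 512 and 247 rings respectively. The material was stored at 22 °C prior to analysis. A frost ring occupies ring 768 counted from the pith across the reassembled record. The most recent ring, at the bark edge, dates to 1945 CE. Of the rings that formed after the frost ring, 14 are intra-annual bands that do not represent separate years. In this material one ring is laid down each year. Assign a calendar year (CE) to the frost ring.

1891 CE

Total rings = 77 + 512 + 247 = 836.
836 − 768 = 68 rings lie beyond the frost ring toward the bark edge.
68 − 14 false = 54 true rings after the frost ring.
1945 − 54 = 1891 CE.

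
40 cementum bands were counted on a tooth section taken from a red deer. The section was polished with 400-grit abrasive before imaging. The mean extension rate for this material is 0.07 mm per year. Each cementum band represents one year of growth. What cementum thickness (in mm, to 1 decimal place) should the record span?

The record spans 40 years at 0.07 mm per year.
40 years at 0.07 mm/year gives 0.07 × 40 = 2.8 mm.

2.8 mm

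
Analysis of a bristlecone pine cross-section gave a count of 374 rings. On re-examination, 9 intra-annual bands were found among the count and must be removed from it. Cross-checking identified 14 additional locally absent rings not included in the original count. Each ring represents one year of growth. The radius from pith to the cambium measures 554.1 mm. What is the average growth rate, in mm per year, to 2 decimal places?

1.46 mm per year

Adjusted count: 374 − 9 + 14 = 379 rings.
Extension rate ≈ 554.1 / 379 = 1.46 mm per year.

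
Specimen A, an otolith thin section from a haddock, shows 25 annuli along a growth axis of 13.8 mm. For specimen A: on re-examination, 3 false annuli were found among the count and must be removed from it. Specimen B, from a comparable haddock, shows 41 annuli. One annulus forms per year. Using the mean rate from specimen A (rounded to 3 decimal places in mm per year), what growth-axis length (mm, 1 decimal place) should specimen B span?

25.7 mm

Specimen A: correcting the raw count gives 25 − 3 = 22 true annuli.
A: 13.8 mm over 22 years gives 13.8 / 22 ≈ 0.627 mm/yr.
B's length ≈ 0.627 × 41 = 25.7 mm.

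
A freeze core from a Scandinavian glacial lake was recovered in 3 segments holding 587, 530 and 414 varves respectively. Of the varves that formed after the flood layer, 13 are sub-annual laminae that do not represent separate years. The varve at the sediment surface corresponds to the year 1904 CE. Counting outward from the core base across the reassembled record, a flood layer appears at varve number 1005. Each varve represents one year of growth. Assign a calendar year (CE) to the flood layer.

Total varves = 587 + 530 + 414 = 1531.
1531 − 1005 = 526 varves lie beyond the flood layer toward the sediment surface.
Removing the 13 false varves leaves 526 − 13 = 513 true varves beyond the flood layer.
1904 − 513 = 1391 CE.

1391 CE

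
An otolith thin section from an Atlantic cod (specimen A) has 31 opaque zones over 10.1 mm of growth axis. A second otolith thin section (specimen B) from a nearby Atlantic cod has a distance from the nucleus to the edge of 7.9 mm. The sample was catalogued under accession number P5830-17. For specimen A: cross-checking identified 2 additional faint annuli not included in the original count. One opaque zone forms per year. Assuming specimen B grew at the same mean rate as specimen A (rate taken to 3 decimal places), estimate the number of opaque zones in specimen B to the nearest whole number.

26 opaque zones

Specimen A: correcting the raw count gives 31 + 2 = 33 true opaque zones.
A: Extension rate ≈ 10.1 / 33 = 0.306 mm/year.
For B, 7.9 / 0.306 = 25.82 years ≈ 26 opaque zones.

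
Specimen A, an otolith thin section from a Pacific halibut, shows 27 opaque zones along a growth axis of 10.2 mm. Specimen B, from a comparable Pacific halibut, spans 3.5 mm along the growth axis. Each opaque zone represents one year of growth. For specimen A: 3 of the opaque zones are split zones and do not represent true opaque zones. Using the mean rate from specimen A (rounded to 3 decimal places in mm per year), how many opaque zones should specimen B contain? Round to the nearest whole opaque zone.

8 opaque zones

Specimen A: true opaque zone count = 27 − 3 = 24.
A: 10.2 mm over 24 years gives 10.2 / 24 ≈ 0.425 mm/yr.
Specimen B: 3.5 mm / 0.425 mm per year = 8.24 years ≈ 8 opaque zones.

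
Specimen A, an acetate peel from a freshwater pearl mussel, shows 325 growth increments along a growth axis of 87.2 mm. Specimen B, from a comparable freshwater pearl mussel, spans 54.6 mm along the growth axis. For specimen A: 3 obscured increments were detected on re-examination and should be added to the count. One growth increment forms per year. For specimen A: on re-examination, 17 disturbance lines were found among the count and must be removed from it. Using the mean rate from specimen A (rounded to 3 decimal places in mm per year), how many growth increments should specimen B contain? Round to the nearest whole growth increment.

Specimen A: after corrections the count is 325 − 17 + 3 = 311 growth increments.
A: 87.2 mm over 311 years gives 87.2 / 311 ≈ 0.280 mm/year.
B spans 54.6 / 0.280 = 195.00 years ≈ 195 growth increments.

195 growth increments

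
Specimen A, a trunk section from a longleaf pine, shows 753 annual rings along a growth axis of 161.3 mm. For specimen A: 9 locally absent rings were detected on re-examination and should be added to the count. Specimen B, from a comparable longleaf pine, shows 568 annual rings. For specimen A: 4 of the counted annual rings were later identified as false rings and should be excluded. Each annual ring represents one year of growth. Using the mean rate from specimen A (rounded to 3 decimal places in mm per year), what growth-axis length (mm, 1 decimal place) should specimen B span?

Specimen A: true annual ring count = 753 − 4 + 9 = 758.
A: Mean rate = 161.3 mm / 758 years ≈ 0.213 mm per year.
Length of B = 0.213 × 568 = 121.0 mm.

121.0 mm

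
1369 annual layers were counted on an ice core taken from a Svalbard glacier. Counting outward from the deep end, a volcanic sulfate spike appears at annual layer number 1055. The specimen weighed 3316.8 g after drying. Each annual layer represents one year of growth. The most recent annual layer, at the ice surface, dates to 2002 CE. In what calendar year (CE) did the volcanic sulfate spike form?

1688 CE

The volcanic sulfate spike sits at annual layer 1055 from the deep end, so 1369 − 1055 = 314 annual layers formed after it.
The annual layer at the ice surface is 2002 CE, so the volcanic sulfate spike dates to 2002 − 314 = 1688 CE.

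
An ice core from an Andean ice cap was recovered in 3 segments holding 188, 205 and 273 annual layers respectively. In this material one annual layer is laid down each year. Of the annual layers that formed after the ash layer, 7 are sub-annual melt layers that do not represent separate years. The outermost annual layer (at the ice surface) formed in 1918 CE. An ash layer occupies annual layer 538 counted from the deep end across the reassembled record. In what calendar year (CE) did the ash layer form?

Total annual layers = 188 + 205 + 273 = 666.
666 − 538 = 128 annual layers lie beyond the ash layer toward the ice surface.
128 − 7 false = 121 true annual layers after the ash layer.
Counting back 121 years from 1918 CE places the ash layer in 1918 − 121 = 1797 CE.

1797 CE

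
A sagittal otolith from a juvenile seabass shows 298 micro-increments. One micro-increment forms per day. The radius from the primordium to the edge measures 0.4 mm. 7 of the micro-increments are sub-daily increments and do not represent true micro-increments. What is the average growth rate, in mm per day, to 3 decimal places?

Adjusted count: 298 − 7 = 291 micro-increments.
Mean rate = 0.4 mm / 291 days ≈ 0.001 mm per day.

0.001 mm per day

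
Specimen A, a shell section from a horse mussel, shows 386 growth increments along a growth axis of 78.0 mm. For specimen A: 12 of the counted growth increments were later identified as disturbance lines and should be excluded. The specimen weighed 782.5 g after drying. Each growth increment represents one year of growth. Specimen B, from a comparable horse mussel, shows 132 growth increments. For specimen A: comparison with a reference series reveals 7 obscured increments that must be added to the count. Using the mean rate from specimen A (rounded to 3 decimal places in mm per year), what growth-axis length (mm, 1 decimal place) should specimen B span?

Specimen A: true growth increment count = 386 − 12 + 7 = 381.
A: Mean rate = 78.0 mm / 381 years ≈ 0.205 mm per year.
For B, 0.205 mm/year × 132 years = 27.1 mm.

27.1 mm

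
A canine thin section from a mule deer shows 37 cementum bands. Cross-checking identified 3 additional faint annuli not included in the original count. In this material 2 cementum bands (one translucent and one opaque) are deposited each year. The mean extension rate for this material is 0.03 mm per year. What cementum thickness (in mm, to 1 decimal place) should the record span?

Correcting the raw count gives 37 + 3 = 40 true cementum bands.
40 cementum bands at 2 per year is 40 / 2 = 20 years.
20 years at 0.03 mm/year gives 0.03 × 20 = 0.6 mm.

0.6 mm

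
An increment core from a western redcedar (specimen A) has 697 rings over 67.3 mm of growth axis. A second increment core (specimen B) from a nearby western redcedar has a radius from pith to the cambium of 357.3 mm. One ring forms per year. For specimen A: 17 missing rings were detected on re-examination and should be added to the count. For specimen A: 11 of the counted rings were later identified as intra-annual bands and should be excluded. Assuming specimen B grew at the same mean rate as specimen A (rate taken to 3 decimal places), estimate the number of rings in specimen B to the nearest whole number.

Specimen A: after corrections the count is 697 − 11 + 17 = 703 rings.
A: Extension rate ≈ 67.3 / 703 = 0.096 mm per year.
For B, 357.3 / 0.096 = 3721.88 years ≈ 3722 rings.

3722 rings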